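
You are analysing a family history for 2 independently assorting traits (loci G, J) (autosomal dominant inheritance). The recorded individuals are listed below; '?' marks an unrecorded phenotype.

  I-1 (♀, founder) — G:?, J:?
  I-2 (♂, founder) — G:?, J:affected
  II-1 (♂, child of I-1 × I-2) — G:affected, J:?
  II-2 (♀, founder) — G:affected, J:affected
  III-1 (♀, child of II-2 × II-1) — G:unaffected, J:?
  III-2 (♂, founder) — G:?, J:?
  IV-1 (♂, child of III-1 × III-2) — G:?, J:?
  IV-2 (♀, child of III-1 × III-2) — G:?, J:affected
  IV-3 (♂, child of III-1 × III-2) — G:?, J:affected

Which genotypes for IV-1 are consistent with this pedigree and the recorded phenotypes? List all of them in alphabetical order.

IV-1 ∈ {Gg JJ, Gg Jj, Gg jj, gg JJ, gg Jj, gg jj}

G/I-1 ? ·: gg|Gg|GG
G/I-2 ? ·: gg|Gg|GG
G/II-1 aff I-1×I-2: Gg
G/II-2 aff ·: Gg
G/III-1 un II-2×II-1: gg
G/III-2 ? ·: gg|Gg|GG
G/IV-1 ? III-1×III-2: gg|Gg
G/IV-2 ? III-1×III-2: gg|Gg
G/IV-3 ? III-1×III-2: gg|Gg
⇒ G over [I-1,I-2,II-1,II-2,III-1,III-2,IV-1,IV-2,IV-3]: 70 consistent
J/I-1 ? ·: jj|Jj|JJ
J/I-2 aff ·: Jj|JJ
J/II-1 ? I-1×I-2: jj|Jj|JJ
J/II-2 aff ·: Jj|JJ
J/III-1 ? II-2×II-1: jj|Jj|JJ
J/III-2 ? ·: jj|Jj|JJ
J/IV-1 ? III-1×III-2: jj|Jj|JJ
J/IV-2 aff III-1×III-2: Jj|JJ
J/IV-3 aff III-1×III-2: Jj|JJ
⇒ J over [I-1,I-2,II-1,II-2,III-1,III-2,IV-1,IV-2,IV-3]: 597 consistent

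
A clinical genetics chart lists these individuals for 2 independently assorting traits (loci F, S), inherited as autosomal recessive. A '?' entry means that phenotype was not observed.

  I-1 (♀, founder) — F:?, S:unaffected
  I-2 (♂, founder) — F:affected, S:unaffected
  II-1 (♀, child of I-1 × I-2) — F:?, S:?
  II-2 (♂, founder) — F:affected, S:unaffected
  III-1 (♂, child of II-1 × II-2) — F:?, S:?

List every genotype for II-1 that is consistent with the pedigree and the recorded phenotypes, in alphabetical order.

II-1 ∈ {Ff SS, Ff Ss, Ff ss, ff SS, ff Ss, ff ss}

F/I-1 ? ·: FF|Ff|ff
F/I-2 aff ·: ff
F/II-1 ? I-1×I-2: Ff|ff
F/II-2 aff ·: ff
F/III-1 ? II-1×II-2: Ff|ff
⇒ F over [I-1,I-2,II-1,II-2,III-1]: 6 consistent
S/I-1 un ·: SS|Ss
S/I-2 un ·: SS|Ss
S/II-1 ? I-1×I-2: SS|Ss|ss
S/II-2 un ·: SS|Ss
S/III-1 ? II-1×II-2: SS|Ss|ss
⇒ S over [I-1,I-2,II-1,II-2,III-1]: 30 consistent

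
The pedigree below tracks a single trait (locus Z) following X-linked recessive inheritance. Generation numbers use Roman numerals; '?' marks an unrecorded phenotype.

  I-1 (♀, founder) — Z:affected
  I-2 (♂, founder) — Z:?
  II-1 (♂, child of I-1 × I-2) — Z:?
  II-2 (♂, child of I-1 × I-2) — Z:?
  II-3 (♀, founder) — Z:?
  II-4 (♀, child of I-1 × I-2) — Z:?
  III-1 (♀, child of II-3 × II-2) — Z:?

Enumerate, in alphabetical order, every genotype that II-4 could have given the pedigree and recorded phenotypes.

Z/I-1 aff ·: X^zX^z
Z/I-2 ? ·: X^ZY|X^zY
Z/II-1 ? I-1×I-2: X^zY
Z/II-2 ? I-1×I-2: X^zY
Z/II-3 ? ·: X^ZX^Z|X^ZX^z|X^zX^z
Z/II-4 ? I-1×I-2: X^ZX^z|X^zX^z
Z/III-1 ? II-3×II-2: X^ZX^z|X^zX^z
⇒ Z over [I-1,I-2,II-1,II-2,II-3,II-4,III-1]: 8 consistent

II-4 ∈ {X^ZX^z, X^zX^z}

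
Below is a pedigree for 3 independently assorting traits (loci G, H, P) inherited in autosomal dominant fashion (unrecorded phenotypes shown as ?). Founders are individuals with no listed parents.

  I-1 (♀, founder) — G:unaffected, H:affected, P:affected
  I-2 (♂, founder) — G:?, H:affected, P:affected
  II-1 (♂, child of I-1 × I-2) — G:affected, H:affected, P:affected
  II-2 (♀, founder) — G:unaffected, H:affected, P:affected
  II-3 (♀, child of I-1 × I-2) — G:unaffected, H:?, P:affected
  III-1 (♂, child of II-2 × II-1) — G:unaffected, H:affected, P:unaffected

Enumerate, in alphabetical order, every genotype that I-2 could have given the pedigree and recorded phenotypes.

G/I-1 un ·: gg
G/I-2 ? ·: Gg
G/II-1 aff I-1×I-2: Gg
G/II-2 un ·: gg
G/II-3 un I-1×I-2: gg
G/III-1 un II-2×II-1: gg
⇒ G over [I-1,I-2,II-1,II-2,II-3,III-1]: 1 consistent
H/I-1 aff ·: Hh|HH
H/I-2 aff ·: Hh|HH
H/II-1 aff I-1×I-2: Hh|HH
H/II-2 aff ·: Hh|HH
H/II-3 ? I-1×I-2: hh|Hh|HH
H/III-1 aff II-2×II-1: Hh|HH
⇒ H over [I-1,I-2,II-1,II-2,II-3,III-1]: 52 consistent
P/I-1 aff ·: Pp|PP
P/I-2 aff ·: Pp|PP
P/II-1 aff I-1×I-2: Pp
P/II-2 aff ·: Pp
P/II-3 aff I-1×I-2: Pp|PP
P/III-1 un II-2×II-1: pp
⇒ P over [I-1,I-2,II-1,II-2,II-3,III-1]: 6 consistent

I-2 ∈ {Gg HH PP, Gg HH Pp, Gg Hh PP, Gg Hh Pp}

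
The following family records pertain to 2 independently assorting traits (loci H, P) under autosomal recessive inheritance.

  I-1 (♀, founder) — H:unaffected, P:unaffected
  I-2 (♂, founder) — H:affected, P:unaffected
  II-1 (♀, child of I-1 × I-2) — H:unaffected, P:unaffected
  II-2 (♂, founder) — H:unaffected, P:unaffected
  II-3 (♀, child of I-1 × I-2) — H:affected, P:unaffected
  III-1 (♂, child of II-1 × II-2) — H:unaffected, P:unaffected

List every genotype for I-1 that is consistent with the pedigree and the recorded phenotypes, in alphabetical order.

H/I-1 un ·: Hh
H/I-2 aff ·: hh
H/II-1 un I-1×I-2: Hh
H/II-2 un ·: HH|Hh
H/II-3 aff I-1×I-2: hh
H/III-1 un II-1×II-2: HH|Hh
⇒ H over [I-1,I-2,II-1,II-2,II-3,III-1]: 4 consistent
P/I-1 un ·: PP|Pp
P/I-2 un ·: PP|Pp
P/II-1 un I-1×I-2: PP|Pp
P/II-2 un ·: PP|Pp
P/II-3 un I-1×I-2: PP|Pp
P/III-1 un II-1×II-2: PP|Pp
⇒ P over [I-1,I-2,II-1,II-2,II-3,III-1]: 45 consistent

I-1 ∈ {Hh PP, Hh Pp}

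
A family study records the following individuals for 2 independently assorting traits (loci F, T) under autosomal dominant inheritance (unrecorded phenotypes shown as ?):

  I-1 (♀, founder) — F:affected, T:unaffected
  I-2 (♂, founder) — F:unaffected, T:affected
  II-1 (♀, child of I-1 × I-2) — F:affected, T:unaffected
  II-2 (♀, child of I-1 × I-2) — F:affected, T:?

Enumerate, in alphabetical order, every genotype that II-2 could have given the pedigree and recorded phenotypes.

II-2 ∈ {Ff Tt, Ff tt}

F/I-1 aff ·: Ff|FF
F/I-2 un ·: ff
F/II-1 aff I-1×I-2: Ff
F/II-2 aff I-1×I-2: Ff
⇒ F over [I-1,I-2,II-1,II-2]: 2 consistent
T/I-1 un ·: tt
T/I-2 aff ·: Tt
T/II-1 un I-1×I-2: tt
T/II-2 ? I-1×I-2: tt|Tt
⇒ T over [I-1,I-2,II-1,II-2]: 2 consistent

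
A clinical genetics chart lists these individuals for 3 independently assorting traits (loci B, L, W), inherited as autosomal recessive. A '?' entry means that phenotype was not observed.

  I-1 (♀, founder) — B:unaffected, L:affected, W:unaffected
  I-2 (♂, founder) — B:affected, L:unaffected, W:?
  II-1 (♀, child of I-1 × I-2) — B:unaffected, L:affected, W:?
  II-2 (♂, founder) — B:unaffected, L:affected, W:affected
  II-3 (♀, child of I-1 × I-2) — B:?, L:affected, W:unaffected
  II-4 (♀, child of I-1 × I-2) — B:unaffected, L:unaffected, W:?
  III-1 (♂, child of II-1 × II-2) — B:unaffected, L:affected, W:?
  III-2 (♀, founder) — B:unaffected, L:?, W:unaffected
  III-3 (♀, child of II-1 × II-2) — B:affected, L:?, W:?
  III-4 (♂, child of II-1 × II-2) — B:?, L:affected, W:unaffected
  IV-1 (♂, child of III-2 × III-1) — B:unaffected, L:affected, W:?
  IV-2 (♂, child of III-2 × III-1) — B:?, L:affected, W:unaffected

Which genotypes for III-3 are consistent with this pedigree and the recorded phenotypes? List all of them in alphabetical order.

B/I-1 un ·: BB|Bb
B/I-2 aff ·: bb
B/II-1 un I-1×I-2: Bb
B/II-2 un ·: Bb
B/II-3 ? I-1×I-2: Bb|bb
B/II-4 un I-1×I-2: Bb
B/III-1 un II-1×II-2: BB|Bb
B/III-2 un ·: BB|Bb
B/III-3 aff II-1×II-2: bb
B/III-4 ? II-1×II-2: BB|Bb|bb
B/IV-1 un III-2×III-1: BB|Bb
B/IV-2 ? III-2×III-1: BB|Bb|bb
⇒ B over [I-1,I-2,II-1,II-2,II-3,II-4,III-1,III-2,III-3,III-4,IV-1,IV-2]: 135 consistent
L/I-1 aff ·: ll
L/I-2 un ·: Ll
L/II-1 aff I-1×I-2: ll
L/II-2 aff ·: ll
L/II-3 aff I-1×I-2: ll
L/II-4 un I-1×I-2: Ll
L/III-1 aff II-1×II-2: ll
L/III-2 ? ·: Ll|ll
L/III-3 ? II-1×II-2: ll
L/III-4 aff II-1×II-2: ll
L/IV-1 aff III-2×III-1: ll
L/IV-2 aff III-2×III-1: ll
⇒ L over [I-1,I-2,II-1,II-2,II-3,II-4,III-1,III-2,III-3,III-4,IV-1,IV-2]: 2 consistent
W/I-1 un ·: WW|Ww
W/I-2 ? ·: WW|Ww|ww
W/II-1 ? I-1×I-2: WW|Ww
W/II-2 aff ·: ww
W/II-3 un I-1×I-2: WW|Ww
W/II-4 ? I-1×I-2: WW|Ww|ww
W/III-1 ? II-1×II-2: Ww|ww
W/III-2 un ·: WW|Ww
W/III-3 ? II-1×II-2: Ww|ww
W/III-4 un II-1×II-2: Ww
W/IV-1 ? III-2×III-1: WW|Ww|ww
W/IV-2 un III-2×III-1: WW|Ww
⇒ W over [I-1,I-2,II-1,II-2,II-3,II-4,III-1,III-2,III-3,III-4,IV-1,IV-2]: 592 consistent

III-3 ∈ {bb ll Ww, bb ll ww}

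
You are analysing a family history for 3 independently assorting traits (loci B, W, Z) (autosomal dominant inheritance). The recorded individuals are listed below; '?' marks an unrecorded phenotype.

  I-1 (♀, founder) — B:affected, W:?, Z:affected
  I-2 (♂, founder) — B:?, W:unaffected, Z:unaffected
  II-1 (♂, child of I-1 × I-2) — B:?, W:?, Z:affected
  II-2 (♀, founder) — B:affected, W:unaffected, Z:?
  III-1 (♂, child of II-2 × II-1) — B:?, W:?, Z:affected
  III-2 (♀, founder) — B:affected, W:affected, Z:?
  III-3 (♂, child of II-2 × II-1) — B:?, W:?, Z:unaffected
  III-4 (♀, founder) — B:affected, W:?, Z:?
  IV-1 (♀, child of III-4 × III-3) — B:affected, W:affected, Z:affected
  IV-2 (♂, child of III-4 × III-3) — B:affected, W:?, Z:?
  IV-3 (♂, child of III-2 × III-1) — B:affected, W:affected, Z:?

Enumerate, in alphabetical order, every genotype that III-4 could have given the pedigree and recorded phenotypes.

III-4 ∈ {BB WW ZZ, BB WW Zz, BB Ww ZZ, BB Ww Zz, BB ww ZZ, BB ww Zz, Bb WW ZZ, Bb WW Zz, Bb Ww ZZ, Bb Ww Zz, Bb ww ZZ, Bb ww Zz}

B/I-1 aff ·: Bb|BB
B/I-2 ? ·: bb|Bb|BB
B/II-1 ? I-1×I-2: bb|Bb|BB
B/II-2 aff ·: Bb|BB
B/III-1 ? II-2×II-1: bb|Bb|BB
B/III-2 aff ·: Bb|BB
B/III-3 ? II-2×II-1: bb|Bb|BB
B/III-4 aff ·: Bb|BB
B/IV-1 aff III-4×III-3: Bb|BB
B/IV-2 aff III-4×III-3: Bb|BB
B/IV-3 aff III-2×III-1: Bb|BB
⇒ B over [I-1,I-2,II-1,II-2,III-1,III-2,III-3,III-4,IV-1,IV-2,IV-3]: 1738 consistent
W/I-1 ? ·: ww|Ww|WW
W/I-2 un ·: ww
W/II-1 ? I-1×I-2: ww|Ww
W/II-2 un ·: ww
W/III-1 ? II-2×II-1: ww|Ww
W/III-2 aff ·: Ww|WW
W/III-3 ? II-2×II-1: ww|Ww
W/III-4 ? ·: ww|Ww|WW
W/IV-1 aff III-4×III-3: Ww|WW
W/IV-2 ? III-4×III-3: ww|Ww|WW
W/IV-3 aff III-2×III-1: Ww|WW
⇒ W over [I-1,I-2,II-1,II-2,III-1,III-2,III-3,III-4,IV-1,IV-2,IV-3]: 192 consistent
Z/I-1 aff ·: Zz|ZZ
Z/I-2 un ·: zz
Z/II-1 aff I-1×I-2: Zz
Z/II-2 ? ·: zz|Zz
Z/III-1 aff II-2×II-1: Zz|ZZ
Z/III-2 ? ·: zz|Zz|ZZ
Z/III-3 un II-2×II-1: zz
Z/III-4 ? ·: Zz|ZZ
Z/IV-1 aff III-4×III-3: Zz
Z/IV-2 ? III-4×III-3: zz|Zz
Z/IV-3 ? III-2×III-1: zz|Zz|ZZ
⇒ Z over [I-1,I-2,II-1,II-2,III-1,III-2,III-3,III-4,IV-1,IV-2,IV-3]: 108 consistent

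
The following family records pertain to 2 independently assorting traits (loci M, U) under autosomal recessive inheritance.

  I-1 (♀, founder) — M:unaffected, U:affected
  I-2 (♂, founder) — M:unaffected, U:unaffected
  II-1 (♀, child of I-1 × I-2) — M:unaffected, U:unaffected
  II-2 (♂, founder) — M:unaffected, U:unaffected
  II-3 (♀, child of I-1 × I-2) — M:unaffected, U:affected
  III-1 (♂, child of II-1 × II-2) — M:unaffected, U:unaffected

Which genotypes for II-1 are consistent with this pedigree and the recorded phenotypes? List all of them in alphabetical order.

M/I-1 un ·: MM|Mm
M/I-2 un ·: MM|Mm
M/II-1 un I-1×I-2: MM|Mm
M/II-2 un ·: MM|Mm
M/II-3 un I-1×I-2: MM|Mm
M/III-1 un II-1×II-2: MM|Mm
⇒ M over [I-1,I-2,II-1,II-2,II-3,III-1]: 45 consistent
U/I-1 aff ·: uu
U/I-2 un ·: Uu
U/II-1 un I-1×I-2: Uu
U/II-2 un ·: UU|Uu
U/II-3 aff I-1×I-2: uu
U/III-1 un II-1×II-2: UU|Uu
⇒ U over [I-1,I-2,II-1,II-2,II-3,III-1]: 4 consistent

II-1 ∈ {MM Uu, Mm Uu}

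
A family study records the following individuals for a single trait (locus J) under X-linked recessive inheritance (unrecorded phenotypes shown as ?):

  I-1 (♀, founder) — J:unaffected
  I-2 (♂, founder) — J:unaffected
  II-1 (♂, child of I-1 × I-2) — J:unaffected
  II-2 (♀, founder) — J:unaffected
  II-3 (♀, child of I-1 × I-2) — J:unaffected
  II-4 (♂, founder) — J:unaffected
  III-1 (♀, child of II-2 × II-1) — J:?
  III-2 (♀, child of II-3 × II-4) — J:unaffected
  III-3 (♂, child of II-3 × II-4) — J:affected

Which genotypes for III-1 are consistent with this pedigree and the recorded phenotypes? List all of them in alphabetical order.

J/I-1 un ·: X^JX^j
J/I-2 un ·: X^JY
J/II-1 un I-1×I-2: X^JY
J/II-2 un ·: X^JX^J|X^JX^j
J/II-3 un I-1×I-2: X^JX^j
J/II-4 un ·: X^JY
J/III-1 ? II-2×II-1: X^JX^J|X^JX^j
J/III-2 un II-3×II-4: X^JX^J|X^JX^j
J/III-3 aff II-3×II-4: X^jY
⇒ J over [I-1,I-2,II-1,II-2,II-3,II-4,III-1,III-2,III-3]: 6 consistent

III-1 ∈ {X^JX^J, X^JX^j}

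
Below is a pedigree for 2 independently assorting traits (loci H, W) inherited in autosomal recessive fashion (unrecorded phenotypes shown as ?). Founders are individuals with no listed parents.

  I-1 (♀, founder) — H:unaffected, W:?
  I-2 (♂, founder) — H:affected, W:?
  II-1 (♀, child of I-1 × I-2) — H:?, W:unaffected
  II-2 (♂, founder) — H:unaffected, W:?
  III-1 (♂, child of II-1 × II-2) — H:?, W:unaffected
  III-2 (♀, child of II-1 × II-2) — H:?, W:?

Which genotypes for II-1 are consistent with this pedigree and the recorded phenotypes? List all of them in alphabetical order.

II-1 ∈ {Hh WW, Hh Ww, hh WW, hh Ww}

H/I-1 un ·: HH|Hh
H/I-2 aff ·: hh
H/II-1 ? I-1×I-2: Hh|hh
H/II-2 un ·: HH|Hh
H/III-1 ? II-1×II-2: HH|Hh|hh
H/III-2 ? II-1×II-2: HH|Hh|hh
⇒ H over [I-1,I-2,II-1,II-2,III-1,III-2]: 31 consistent
W/I-1 ? ·: WW|Ww|ww
W/I-2 ? ·: WW|Ww|ww
W/II-1 un I-1×I-2: WW|Ww
W/II-2 ? ·: WW|Ww|ww
W/III-1 un II-1×II-2: WW|Ww
W/III-2 ? II-1×II-2: WW|Ww|ww
⇒ W over [I-1,I-2,II-1,II-2,III-1,III-2]: 108 consistent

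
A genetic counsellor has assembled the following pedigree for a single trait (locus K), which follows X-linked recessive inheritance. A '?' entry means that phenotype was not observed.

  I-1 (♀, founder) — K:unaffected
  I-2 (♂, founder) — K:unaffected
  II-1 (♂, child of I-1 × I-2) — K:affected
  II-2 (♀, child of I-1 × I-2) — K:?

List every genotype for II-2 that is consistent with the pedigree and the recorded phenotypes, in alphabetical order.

K/I-1 un ·: X^KX^k
K/I-2 un ·: X^KY
K/II-1 aff I-1×I-2: X^kY
K/II-2 ? I-1×I-2: X^KX^K|X^KX^k
⇒ K over [I-1,I-2,II-1,II-2]: 2 consistent

II-2 ∈ {X^KX^K, X^KX^k}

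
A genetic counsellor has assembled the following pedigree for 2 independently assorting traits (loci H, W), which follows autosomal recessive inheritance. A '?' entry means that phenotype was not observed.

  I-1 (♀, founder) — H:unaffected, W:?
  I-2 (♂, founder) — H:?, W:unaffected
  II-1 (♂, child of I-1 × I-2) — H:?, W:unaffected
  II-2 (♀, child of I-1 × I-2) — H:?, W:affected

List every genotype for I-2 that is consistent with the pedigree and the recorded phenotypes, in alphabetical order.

I-2 ∈ {HH Ww, Hh Ww, hh Ww}

H/I-1 un ·: HH|Hh
H/I-2 ? ·: HH|Hh|hh
H/II-1 ? I-1×I-2: HH|Hh|hh
H/II-2 ? I-1×I-2: HH|Hh|hh
⇒ H over [I-1,I-2,II-1,II-2]: 23 consistent
W/I-1 ? ·: Ww|ww
W/I-2 un ·: Ww
W/II-1 un I-1×I-2: WW|Ww
W/II-2 aff I-1×I-2: ww
⇒ W over [I-1,I-2,II-1,II-2]: 3 consistent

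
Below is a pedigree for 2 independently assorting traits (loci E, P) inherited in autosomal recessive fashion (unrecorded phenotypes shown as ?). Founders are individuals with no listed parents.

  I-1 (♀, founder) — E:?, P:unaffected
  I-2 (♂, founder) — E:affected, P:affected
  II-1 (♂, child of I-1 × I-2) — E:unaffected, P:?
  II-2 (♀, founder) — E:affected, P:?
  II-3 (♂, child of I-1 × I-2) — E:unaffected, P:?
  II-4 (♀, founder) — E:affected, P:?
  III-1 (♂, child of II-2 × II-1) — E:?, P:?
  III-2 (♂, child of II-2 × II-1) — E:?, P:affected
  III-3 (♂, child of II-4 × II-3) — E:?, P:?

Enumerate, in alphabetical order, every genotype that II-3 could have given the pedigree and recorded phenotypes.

II-3 ∈ {Ee Pp, Ee pp}

E/I-1 ? ·: EE|Ee
E/I-2 aff ·: ee
E/II-1 un I-1×I-2: Ee
E/II-2 aff ·: ee
E/II-3 un I-1×I-2: Ee
E/II-4 aff ·: ee
E/III-1 ? II-2×II-1: Ee|ee
E/III-2 ? II-2×II-1: Ee|ee
E/III-3 ? II-4×II-3: Ee|ee
⇒ E over [I-1,I-2,II-1,II-2,II-3,II-4,III-1,III-2,III-3]: 16 consistent
P/I-1 un ·: PP|Pp
P/I-2 aff ·: pp
P/II-1 ? I-1×I-2: Pp|pp
P/II-2 ? ·: Pp|pp
P/II-3 ? I-1×I-2: Pp|pp
P/II-4 ? ·: PP|Pp|pp
P/III-1 ? II-2×II-1: PP|Pp|pp
P/III-2 aff II-2×II-1: pp
P/III-3 ? II-4×II-3: PP|Pp|pp
⇒ P over [I-1,I-2,II-1,II-2,II-3,II-4,III-1,III-2,III-3]: 123 consistent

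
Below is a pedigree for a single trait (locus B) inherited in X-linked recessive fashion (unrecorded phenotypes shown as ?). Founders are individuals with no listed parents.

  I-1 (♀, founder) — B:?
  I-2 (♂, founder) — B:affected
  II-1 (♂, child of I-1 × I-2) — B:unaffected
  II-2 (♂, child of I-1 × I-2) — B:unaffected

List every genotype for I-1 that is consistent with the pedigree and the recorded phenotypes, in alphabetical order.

B/I-1 ? ·: X^BX^B|X^BX^b
B/I-2 aff ·: X^bY
B/II-1 un I-1×I-2: X^BY
B/II-2 un I-1×I-2: X^BY
⇒ B over [I-1,I-2,II-1,II-2]: 2 consistent

I-1 ∈ {X^BX^B, X^BX^b}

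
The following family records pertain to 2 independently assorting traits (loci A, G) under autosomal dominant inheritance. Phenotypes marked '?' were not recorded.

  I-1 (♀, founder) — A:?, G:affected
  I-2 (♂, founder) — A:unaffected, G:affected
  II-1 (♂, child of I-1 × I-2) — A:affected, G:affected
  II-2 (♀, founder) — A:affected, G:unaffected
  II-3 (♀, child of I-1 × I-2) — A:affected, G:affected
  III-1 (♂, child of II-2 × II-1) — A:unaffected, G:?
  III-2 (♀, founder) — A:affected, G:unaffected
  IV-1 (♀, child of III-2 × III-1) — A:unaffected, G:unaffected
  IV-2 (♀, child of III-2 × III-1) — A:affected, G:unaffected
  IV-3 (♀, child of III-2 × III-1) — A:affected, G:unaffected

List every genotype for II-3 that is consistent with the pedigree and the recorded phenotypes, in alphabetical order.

II-3 ∈ {Aa GG, Aa Gg}

A/I-1 ? ·: Aa|AA
A/I-2 un ·: aa
A/II-1 aff I-1×I-2: Aa
A/II-2 aff ·: Aa
A/II-3 aff I-1×I-2: Aa
A/III-1 un II-2×II-1: aa
A/III-2 aff ·: Aa
A/IV-1 un III-2×III-1: aa
A/IV-2 aff III-2×III-1: Aa
A/IV-3 aff III-2×III-1: Aa
⇒ A over [I-1,I-2,II-1,II-2,II-3,III-1,III-2,IV-1,IV-2,IV-3]: 2 consistent
G/I-1 aff ·: Gg|GG
G/I-2 aff ·: Gg|GG
G/II-1 aff I-1×I-2: Gg|GG
G/II-2 un ·: gg
G/II-3 aff I-1×I-2: Gg|GG
G/III-1 ? II-2×II-1: gg|Gg
G/III-2 un ·: gg
G/IV-1 un III-2×III-1: gg
G/IV-2 un III-2×III-1: gg
G/IV-3 un III-2×III-1: gg
⇒ G over [I-1,I-2,II-1,II-2,II-3,III-1,III-2,IV-1,IV-2,IV-3]: 19 consistent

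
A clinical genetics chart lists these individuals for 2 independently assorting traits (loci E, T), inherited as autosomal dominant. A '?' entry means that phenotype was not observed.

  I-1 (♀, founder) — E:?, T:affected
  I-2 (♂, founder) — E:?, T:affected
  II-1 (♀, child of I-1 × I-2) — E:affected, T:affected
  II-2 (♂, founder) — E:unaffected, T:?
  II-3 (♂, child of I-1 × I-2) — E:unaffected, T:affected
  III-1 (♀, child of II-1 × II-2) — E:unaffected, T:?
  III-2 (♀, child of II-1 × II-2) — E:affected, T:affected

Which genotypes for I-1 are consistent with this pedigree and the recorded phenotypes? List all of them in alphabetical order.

E/I-1 ? ·: ee|Ee
E/I-2 ? ·: ee|Ee
E/II-1 aff I-1×I-2: Ee
E/II-2 un ·: ee
E/II-3 un I-1×I-2: ee
E/III-1 un II-1×II-2: ee
E/III-2 aff II-1×II-2: Ee
⇒ E over [I-1,I-2,II-1,II-2,II-3,III-1,III-2]: 3 consistent
T/I-1 aff ·: Tt|TT
T/I-2 aff ·: Tt|TT
T/II-1 aff I-1×I-2: Tt|TT
T/II-2 ? ·: tt|Tt|TT
T/II-3 aff I-1×I-2: Tt|TT
T/III-1 ? II-1×II-2: tt|Tt|TT
T/III-2 aff II-1×II-2: Tt|TT
⇒ T over [I-1,I-2,II-1,II-2,II-3,III-1,III-2]: 114 consistent

I-1 ∈ {Ee TT, Ee Tt, ee TT, ee Tt}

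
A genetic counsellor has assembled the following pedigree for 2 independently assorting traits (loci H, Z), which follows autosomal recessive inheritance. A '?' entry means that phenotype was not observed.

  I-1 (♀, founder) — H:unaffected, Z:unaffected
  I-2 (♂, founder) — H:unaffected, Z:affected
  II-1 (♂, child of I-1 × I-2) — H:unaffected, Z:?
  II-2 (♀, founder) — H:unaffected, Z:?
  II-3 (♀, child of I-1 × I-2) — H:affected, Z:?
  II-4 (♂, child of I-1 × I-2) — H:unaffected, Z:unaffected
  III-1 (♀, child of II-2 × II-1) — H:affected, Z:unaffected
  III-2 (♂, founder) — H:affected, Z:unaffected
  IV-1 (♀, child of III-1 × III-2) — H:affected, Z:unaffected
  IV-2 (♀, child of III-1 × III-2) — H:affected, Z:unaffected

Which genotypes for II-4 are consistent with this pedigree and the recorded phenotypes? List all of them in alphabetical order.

II-4 ∈ {HH Zz, Hh Zz}

H/I-1 un ·: Hh
H/I-2 un ·: Hh
H/II-1 un I-1×I-2: Hh
H/II-2 un ·: Hh
H/II-3 aff I-1×I-2: hh
H/II-4 un I-1×I-2: HH|Hh
H/III-1 aff II-2×II-1: hh
H/III-2 aff ·: hh
H/IV-1 aff III-1×III-2: hh
H/IV-2 aff III-1×III-2: hh
⇒ H over [I-1,I-2,II-1,II-2,II-3,II-4,III-1,III-2,IV-1,IV-2]: 2 consistent
Z/I-1 un ·: ZZ|Zz
Z/I-2 aff ·: zz
Z/II-1 ? I-1×I-2: Zz|zz
Z/II-2 ? ·: ZZ|Zz|zz
Z/II-3 ? I-1×I-2: Zz|zz
Z/II-4 un I-1×I-2: Zz
Z/III-1 un II-2×II-1: ZZ|Zz
Z/III-2 un ·: ZZ|Zz
Z/IV-1 un III-1×III-2: ZZ|Zz
Z/IV-2 un III-1×III-2: ZZ|Zz
⇒ Z over [I-1,I-2,II-1,II-2,II-3,II-4,III-1,III-2,IV-1,IV-2]: 134 consistent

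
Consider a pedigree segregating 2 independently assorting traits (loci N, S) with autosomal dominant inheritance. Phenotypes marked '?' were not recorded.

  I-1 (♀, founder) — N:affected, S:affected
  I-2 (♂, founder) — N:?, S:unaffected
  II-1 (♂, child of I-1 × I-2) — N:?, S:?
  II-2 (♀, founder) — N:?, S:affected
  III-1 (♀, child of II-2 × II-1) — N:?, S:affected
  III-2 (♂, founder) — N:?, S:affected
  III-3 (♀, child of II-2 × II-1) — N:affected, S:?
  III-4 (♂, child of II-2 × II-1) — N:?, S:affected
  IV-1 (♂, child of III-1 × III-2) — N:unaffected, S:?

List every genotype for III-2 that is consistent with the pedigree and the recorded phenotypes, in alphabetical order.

III-2 ∈ {Nn SS, Nn Ss, nn SS, nn Ss}

N/I-1 aff ·: Nn|NN
N/I-2 ? ·: nn|Nn|NN
N/II-1 ? I-1×I-2: nn|Nn|NN
N/II-2 ? ·: nn|Nn|NN
N/III-1 ? II-2×II-1: nn|Nn
N/III-2 ? ·: nn|Nn
N/III-3 aff II-2×II-1: Nn|NN
N/III-4 ? II-2×II-1: nn|Nn|NN
N/IV-1 un III-1×III-2: nn
⇒ N over [I-1,I-2,II-1,II-2,III-1,III-2,III-3,III-4,IV-1]: 260 consistent
S/I-1 aff ·: Ss|SS
S/I-2 un ·: ss
S/II-1 ? I-1×I-2: ss|Ss
S/II-2 aff ·: Ss|SS
S/III-1 aff II-2×II-1: Ss|SS
S/III-2 aff ·: Ss|SS
S/III-3 ? II-2×II-1: ss|Ss|SS
S/III-4 aff II-2×II-1: Ss|SS
S/IV-1 ? III-1×III-2: ss|Ss|SS
⇒ S over [I-1,I-2,II-1,II-2,III-1,III-2,III-3,III-4,IV-1]: 175 consistent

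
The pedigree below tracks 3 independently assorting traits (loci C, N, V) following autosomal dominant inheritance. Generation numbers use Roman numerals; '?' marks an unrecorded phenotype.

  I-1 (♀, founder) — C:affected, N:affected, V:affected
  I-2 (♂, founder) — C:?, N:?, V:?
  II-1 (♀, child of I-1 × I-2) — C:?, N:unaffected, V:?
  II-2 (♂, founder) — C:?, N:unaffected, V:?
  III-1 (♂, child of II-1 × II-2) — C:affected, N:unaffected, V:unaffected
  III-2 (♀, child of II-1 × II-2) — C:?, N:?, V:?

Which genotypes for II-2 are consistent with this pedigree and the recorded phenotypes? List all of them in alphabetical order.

C/I-1 aff ·: Cc|CC
C/I-2 ? ·: cc|Cc|CC
C/II-1 ? I-1×I-2: cc|Cc|CC
C/II-2 ? ·: cc|Cc|CC
C/III-1 aff II-1×II-2: Cc|CC
C/III-2 ? II-1×II-2: cc|Cc|CC
⇒ C over [I-1,I-2,II-1,II-2,III-1,III-2]: 90 consistent
N/I-1 aff ·: Nn
N/I-2 ? ·: nn|Nn
N/II-1 un I-1×I-2: nn
N/II-2 un ·: nn
N/III-1 un II-1×II-2: nn
N/III-2 ? II-1×II-2: nn
⇒ N over [I-1,I-2,II-1,II-2,III-1,III-2]: 2 consistent
V/I-1 aff ·: Vv|VV
V/I-2 ? ·: vv|Vv|VV
V/II-1 ? I-1×I-2: vv|Vv
V/II-2 ? ·: vv|Vv
V/III-1 un II-1×II-2: vv
V/III-2 ? II-1×II-2: vv|Vv|VV
⇒ V over [I-1,I-2,II-1,II-2,III-1,III-2]: 31 consistent

II-2 ∈ {CC nn Vv, CC nn vv, Cc nn Vv, Cc nn vv, cc nn Vv, cc nn vv}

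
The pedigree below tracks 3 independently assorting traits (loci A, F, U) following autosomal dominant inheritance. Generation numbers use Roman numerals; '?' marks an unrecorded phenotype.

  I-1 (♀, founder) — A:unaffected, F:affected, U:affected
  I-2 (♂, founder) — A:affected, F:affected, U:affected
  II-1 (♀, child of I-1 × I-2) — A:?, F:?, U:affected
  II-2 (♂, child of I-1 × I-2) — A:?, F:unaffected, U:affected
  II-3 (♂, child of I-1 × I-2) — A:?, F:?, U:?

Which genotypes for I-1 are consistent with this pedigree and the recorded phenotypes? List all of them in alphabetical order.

A/I-1 un ·: aa
A/I-2 aff ·: Aa|AA
A/II-1 ? I-1×I-2: aa|Aa
A/II-2 ? I-1×I-2: aa|Aa
A/II-3 ? I-1×I-2: aa|Aa
⇒ A over [I-1,I-2,II-1,II-2,II-3]: 9 consistent
F/I-1 aff ·: Ff
F/I-2 aff ·: Ff
F/II-1 ? I-1×I-2: ff|Ff|FF
F/II-2 un I-1×I-2: ff
F/II-3 ? I-1×I-2: ff|Ff|FF
⇒ F over [I-1,I-2,II-1,II-2,II-3]: 9 consistent
U/I-1 aff ·: Uu|UU
U/I-2 aff ·: Uu|UU
U/II-1 aff I-1×I-2: Uu|UU
U/II-2 aff I-1×I-2: Uu|UU
U/II-3 ? I-1×I-2: uu|Uu|UU
⇒ U over [I-1,I-2,II-1,II-2,II-3]: 29 consistent

I-1 ∈ {aa Ff UU, aa Ff Uu}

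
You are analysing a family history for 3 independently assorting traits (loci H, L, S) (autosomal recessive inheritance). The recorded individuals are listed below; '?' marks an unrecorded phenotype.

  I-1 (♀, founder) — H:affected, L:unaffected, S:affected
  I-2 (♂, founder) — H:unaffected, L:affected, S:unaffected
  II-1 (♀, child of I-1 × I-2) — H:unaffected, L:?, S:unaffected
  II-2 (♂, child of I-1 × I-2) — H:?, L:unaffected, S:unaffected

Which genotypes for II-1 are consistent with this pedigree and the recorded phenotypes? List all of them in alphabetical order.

H/I-1 aff ·: hh
H/I-2 un ·: HH|Hh
H/II-1 un I-1×I-2: Hh
H/II-2 ? I-1×I-2: Hh|hh
⇒ H over [I-1,I-2,II-1,II-2]: 3 consistent
L/I-1 un ·: LL|Ll
L/I-2 aff ·: ll
L/II-1 ? I-1×I-2: Ll|ll
L/II-2 un I-1×I-2: Ll
⇒ L over [I-1,I-2,II-1,II-2]: 3 consistent
S/I-1 aff ·: ss
S/I-2 un ·: SS|Ss
S/II-1 un I-1×I-2: Ss
S/II-2 un I-1×I-2: Ss
⇒ S over [I-1,I-2,II-1,II-2]: 2 consistent

II-1 ∈ {Hh Ll Ss, Hh ll Ss}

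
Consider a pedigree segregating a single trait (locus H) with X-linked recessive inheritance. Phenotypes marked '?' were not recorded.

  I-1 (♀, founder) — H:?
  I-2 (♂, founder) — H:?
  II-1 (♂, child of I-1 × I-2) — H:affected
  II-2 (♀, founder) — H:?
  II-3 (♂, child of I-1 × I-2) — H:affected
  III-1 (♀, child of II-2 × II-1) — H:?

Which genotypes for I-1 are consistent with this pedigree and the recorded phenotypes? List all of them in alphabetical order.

H/I-1 ? ·: X^HX^h|X^hX^h
H/I-2 ? ·: X^HY|X^hY
H/II-1 aff I-1×I-2: X^hY
H/II-2 ? ·: X^HX^H|X^HX^h|X^hX^h
H/II-3 aff I-1×I-2: X^hY
H/III-1 ? II-2×II-1: X^HX^h|X^hX^h
⇒ H over [I-1,I-2,II-1,II-2,II-3,III-1]: 16 consistent

I-1 ∈ {X^HX^h, X^hX^h}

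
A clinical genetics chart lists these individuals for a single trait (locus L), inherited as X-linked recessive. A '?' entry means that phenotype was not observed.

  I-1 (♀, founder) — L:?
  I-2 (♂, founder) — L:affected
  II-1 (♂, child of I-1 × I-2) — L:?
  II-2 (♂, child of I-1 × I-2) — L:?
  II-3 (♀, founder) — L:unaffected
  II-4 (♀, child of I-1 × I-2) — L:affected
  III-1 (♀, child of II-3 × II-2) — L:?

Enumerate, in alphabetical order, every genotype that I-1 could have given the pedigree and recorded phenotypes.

L/I-1 ? ·: X^LX^l|X^lX^l
L/I-2 aff ·: X^lY
L/II-1 ? I-1×I-2: X^LY|X^lY
L/II-2 ? I-1×I-2: X^LY|X^lY
L/II-3 un ·: X^LX^L|X^LX^l
L/II-4 aff I-1×I-2: X^lX^l
L/III-1 ? II-3×II-2: X^LX^L|X^LX^l|X^lX^l
⇒ L over [I-1,I-2,II-1,II-2,II-3,II-4,III-1]: 15 consistent

I-1 ∈ {X^LX^l, X^lX^l}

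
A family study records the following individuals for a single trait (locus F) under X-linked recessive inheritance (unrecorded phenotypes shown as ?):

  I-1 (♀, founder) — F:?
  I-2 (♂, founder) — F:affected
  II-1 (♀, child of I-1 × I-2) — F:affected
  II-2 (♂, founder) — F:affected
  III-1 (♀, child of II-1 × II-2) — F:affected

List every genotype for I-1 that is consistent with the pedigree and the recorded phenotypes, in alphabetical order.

F/I-1 ? ·: X^FX^f|X^fX^f
F/I-2 aff ·: X^fY
F/II-1 aff I-1×I-2: X^fX^f
F/II-2 aff ·: X^fY
F/III-1 aff II-1×II-2: X^fX^f
⇒ F over [I-1,I-2,II-1,II-2,III-1]: 2 consistent

I-1 ∈ {X^FX^f, X^fX^f}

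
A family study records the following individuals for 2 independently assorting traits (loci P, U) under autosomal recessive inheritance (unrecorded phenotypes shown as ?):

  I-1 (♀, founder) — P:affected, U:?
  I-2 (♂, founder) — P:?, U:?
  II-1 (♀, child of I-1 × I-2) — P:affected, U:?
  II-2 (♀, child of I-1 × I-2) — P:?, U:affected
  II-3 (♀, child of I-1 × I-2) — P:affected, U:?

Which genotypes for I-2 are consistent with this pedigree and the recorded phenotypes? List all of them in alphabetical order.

P/I-1 aff ·: pp
P/I-2 ? ·: Pp|pp
P/II-1 aff I-1×I-2: pp
P/II-2 ? I-1×I-2: Pp|pp
P/II-3 aff I-1×I-2: pp
⇒ P over [I-1,I-2,II-1,II-2,II-3]: 3 consistent
U/I-1 ? ·: Uu|uu
U/I-2 ? ·: Uu|uu
U/II-1 ? I-1×I-2: UU|Uu|uu
U/II-2 aff I-1×I-2: uu
U/II-3 ? I-1×I-2: UU|Uu|uu
⇒ U over [I-1,I-2,II-1,II-2,II-3]: 18 consistent

I-2 ∈ {Pp Uu, Pp uu, pp Uu, pp uu}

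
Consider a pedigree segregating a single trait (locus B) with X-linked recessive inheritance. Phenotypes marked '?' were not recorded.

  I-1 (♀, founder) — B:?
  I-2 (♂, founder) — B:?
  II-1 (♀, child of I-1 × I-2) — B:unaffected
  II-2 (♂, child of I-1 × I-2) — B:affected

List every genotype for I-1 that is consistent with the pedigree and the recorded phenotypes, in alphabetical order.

I-1 ∈ {X^BX^b, X^bX^b}

B/I-1 ? ·: X^BX^b|X^bX^b
B/I-2 ? ·: X^BY|X^bY
B/II-1 un I-1×I-2: X^BX^B|X^BX^b
B/II-2 aff I-1×I-2: X^bY
⇒ B over [I-1,I-2,II-1,II-2]: 4 consistent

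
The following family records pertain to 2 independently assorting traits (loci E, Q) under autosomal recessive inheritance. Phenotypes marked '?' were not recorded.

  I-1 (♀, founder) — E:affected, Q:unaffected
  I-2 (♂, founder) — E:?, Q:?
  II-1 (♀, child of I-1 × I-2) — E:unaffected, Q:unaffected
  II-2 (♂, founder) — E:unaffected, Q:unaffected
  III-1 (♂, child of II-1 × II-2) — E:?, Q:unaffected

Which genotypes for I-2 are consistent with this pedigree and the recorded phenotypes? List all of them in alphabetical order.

E/I-1 aff ·: ee
E/I-2 ? ·: EE|Ee
E/II-1 un I-1×I-2: Ee
E/II-2 un ·: EE|Ee
E/III-1 ? II-1×II-2: EE|Ee|ee
⇒ E over [I-1,I-2,II-1,II-2,III-1]: 10 consistent
Q/I-1 un ·: QQ|Qq
Q/I-2 ? ·: QQ|Qq|qq
Q/II-1 un I-1×I-2: QQ|Qq
Q/II-2 un ·: QQ|Qq
Q/III-1 un II-1×II-2: QQ|Qq
⇒ Q over [I-1,I-2,II-1,II-2,III-1]: 32 consistent

I-2 ∈ {EE QQ, EE Qq, EE qq, Ee QQ, Ee Qq, Ee qq}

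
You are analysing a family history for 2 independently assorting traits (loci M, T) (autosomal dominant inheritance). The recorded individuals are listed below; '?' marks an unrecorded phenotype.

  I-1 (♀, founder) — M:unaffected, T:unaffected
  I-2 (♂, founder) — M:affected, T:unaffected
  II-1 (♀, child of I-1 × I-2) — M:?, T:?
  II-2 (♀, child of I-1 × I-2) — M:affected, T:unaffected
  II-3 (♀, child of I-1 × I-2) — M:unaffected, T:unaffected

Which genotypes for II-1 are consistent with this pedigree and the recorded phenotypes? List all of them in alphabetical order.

II-1 ∈ {Mm tt, mm tt}

M/I-1 un ·: mm
M/I-2 aff ·: Mm
M/II-1 ? I-1×I-2: mm|Mm
M/II-2 aff I-1×I-2: Mm
M/II-3 un I-1×I-2: mm
⇒ M over [I-1,I-2,II-1,II-2,II-3]: 2 consistent
T/I-1 un ·: tt
T/I-2 un ·: tt
T/II-1 ? I-1×I-2: tt
T/II-2 un I-1×I-2: tt
T/II-3 un I-1×I-2: tt
⇒ T over [I-1,I-2,II-1,II-2,II-3]: 1 consistent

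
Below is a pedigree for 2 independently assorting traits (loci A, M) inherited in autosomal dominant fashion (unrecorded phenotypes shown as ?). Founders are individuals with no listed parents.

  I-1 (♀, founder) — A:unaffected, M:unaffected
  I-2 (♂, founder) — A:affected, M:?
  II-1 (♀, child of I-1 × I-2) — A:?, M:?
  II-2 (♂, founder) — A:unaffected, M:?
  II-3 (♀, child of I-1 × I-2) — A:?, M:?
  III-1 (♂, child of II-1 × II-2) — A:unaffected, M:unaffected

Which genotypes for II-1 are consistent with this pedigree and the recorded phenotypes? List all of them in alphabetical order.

A/I-1 un ·: aa
A/I-2 aff ·: Aa|AA
A/II-1 ? I-1×I-2: aa|Aa
A/II-2 un ·: aa
A/II-3 ? I-1×I-2: aa|Aa
A/III-1 un II-1×II-2: aa
⇒ A over [I-1,I-2,II-1,II-2,II-3,III-1]: 5 consistent
M/I-1 un ·: mm
M/I-2 ? ·: mm|Mm|MM
M/II-1 ? I-1×I-2: mm|Mm
M/II-2 ? ·: mm|Mm
M/II-3 ? I-1×I-2: mm|Mm
M/III-1 un II-1×II-2: mm
⇒ M over [I-1,I-2,II-1,II-2,II-3,III-1]: 12 consistent

II-1 ∈ {Aa Mm, Aa mm, aa Mm, aa mm}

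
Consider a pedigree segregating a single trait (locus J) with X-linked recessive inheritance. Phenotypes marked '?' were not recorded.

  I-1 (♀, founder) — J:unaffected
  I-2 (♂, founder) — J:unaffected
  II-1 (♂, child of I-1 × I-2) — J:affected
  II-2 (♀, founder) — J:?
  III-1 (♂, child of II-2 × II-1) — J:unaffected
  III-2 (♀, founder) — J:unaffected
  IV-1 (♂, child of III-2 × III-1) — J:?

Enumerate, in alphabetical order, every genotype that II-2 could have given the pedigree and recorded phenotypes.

II-2 ∈ {X^JX^J, X^JX^j}

J/I-1 un ·: X^JX^j
J/I-2 un ·: X^JY
J/II-1 aff I-1×I-2: X^jY
J/II-2 ? ·: X^JX^J|X^JX^j
J/III-1 un II-2×II-1: X^JY
J/III-2 un ·: X^JX^J|X^JX^j
J/IV-1 ? III-2×III-1: X^JY|X^jY
⇒ J over [I-1,I-2,II-1,II-2,III-1,III-2,IV-1]: 6 consistent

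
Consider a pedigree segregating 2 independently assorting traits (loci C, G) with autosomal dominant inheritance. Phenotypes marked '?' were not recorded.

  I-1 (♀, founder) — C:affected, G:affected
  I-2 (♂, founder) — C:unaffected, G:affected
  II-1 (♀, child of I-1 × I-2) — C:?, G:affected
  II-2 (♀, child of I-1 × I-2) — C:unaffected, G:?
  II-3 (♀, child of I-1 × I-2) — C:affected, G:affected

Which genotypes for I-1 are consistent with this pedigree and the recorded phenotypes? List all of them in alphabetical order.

C/I-1 aff ·: Cc
C/I-2 un ·: cc
C/II-1 ? I-1×I-2: cc|Cc
C/II-2 un I-1×I-2: cc
C/II-3 aff I-1×I-2: Cc
⇒ C over [I-1,I-2,II-1,II-2,II-3]: 2 consistent
G/I-1 aff ·: Gg|GG
G/I-2 aff ·: Gg|GG
G/II-1 aff I-1×I-2: Gg|GG
G/II-2 ? I-1×I-2: gg|Gg|GG
G/II-3 aff I-1×I-2: Gg|GG
⇒ G over [I-1,I-2,II-1,II-2,II-3]: 29 consistent

I-1 ∈ {Cc GG, Cc Gg}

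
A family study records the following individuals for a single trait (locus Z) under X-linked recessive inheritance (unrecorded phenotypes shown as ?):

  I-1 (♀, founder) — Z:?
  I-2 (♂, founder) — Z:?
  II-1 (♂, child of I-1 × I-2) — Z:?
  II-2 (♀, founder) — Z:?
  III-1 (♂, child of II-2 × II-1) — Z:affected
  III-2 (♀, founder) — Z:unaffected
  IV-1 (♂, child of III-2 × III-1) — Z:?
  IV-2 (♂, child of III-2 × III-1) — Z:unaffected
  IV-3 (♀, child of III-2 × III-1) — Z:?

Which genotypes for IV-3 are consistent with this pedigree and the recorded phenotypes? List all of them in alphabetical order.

Z/I-1 ? ·: X^ZX^Z|X^ZX^z|X^zX^z
Z/I-2 ? ·: X^ZY|X^zY
Z/II-1 ? I-1×I-2: X^ZY|X^zY
Z/II-2 ? ·: X^ZX^z|X^zX^z
Z/III-1 aff II-2×II-1: X^zY
Z/III-2 un ·: X^ZX^Z|X^ZX^z
Z/IV-1 ? III-2×III-1: X^ZY|X^zY
Z/IV-2 un III-2×III-1: X^ZY
Z/IV-3 ? III-2×III-1: X^ZX^z|X^zX^z
⇒ Z over [I-1,I-2,II-1,II-2,III-1,III-2,IV-1,IV-2,IV-3]: 80 consistent

IV-3 ∈ {X^ZX^z, X^zX^z}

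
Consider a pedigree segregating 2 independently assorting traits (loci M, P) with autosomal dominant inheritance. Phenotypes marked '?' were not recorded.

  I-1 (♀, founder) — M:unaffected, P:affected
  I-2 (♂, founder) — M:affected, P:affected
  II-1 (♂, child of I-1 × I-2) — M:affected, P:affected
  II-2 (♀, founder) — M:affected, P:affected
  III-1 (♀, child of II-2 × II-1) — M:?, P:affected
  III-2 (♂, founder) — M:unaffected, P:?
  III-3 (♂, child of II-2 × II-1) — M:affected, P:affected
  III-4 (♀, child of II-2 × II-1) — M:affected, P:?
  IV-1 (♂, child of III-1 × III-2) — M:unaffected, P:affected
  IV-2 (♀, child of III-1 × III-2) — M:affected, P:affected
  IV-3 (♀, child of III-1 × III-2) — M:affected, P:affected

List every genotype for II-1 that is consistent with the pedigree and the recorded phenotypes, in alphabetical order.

M/I-1 un ·: mm
M/I-2 aff ·: Mm|MM
M/II-1 aff I-1×I-2: Mm
M/II-2 aff ·: Mm|MM
M/III-1 ? II-2×II-1: Mm
M/III-2 un ·: mm
M/III-3 aff II-2×II-1: Mm|MM
M/III-4 aff II-2×II-1: Mm|MM
M/IV-1 un III-1×III-2: mm
M/IV-2 aff III-1×III-2: Mm
M/IV-3 aff III-1×III-2: Mm
⇒ M over [I-1,I-2,II-1,II-2,III-1,III-2,III-3,III-4,IV-1,IV-2,IV-3]: 16 consistent
P/I-1 aff ·: Pp|PP
P/I-2 aff ·: Pp|PP
P/II-1 aff I-1×I-2: Pp|PP
P/II-2 aff ·: Pp|PP
P/III-1 aff II-2×II-1: Pp|PP
P/III-2 ? ·: pp|Pp|PP
P/III-3 aff II-2×II-1: Pp|PP
P/III-4 ? II-2×II-1: pp|Pp|PP
P/IV-1 aff III-1×III-2: Pp|PP
P/IV-2 aff III-1×III-2: Pp|PP
P/IV-3 aff III-1×III-2: Pp|PP
⇒ P over [I-1,I-2,II-1,II-2,III-1,III-2,III-3,III-4,IV-1,IV-2,IV-3]: 1282 consistent

II-1 ∈ {Mm PP, Mm Pp}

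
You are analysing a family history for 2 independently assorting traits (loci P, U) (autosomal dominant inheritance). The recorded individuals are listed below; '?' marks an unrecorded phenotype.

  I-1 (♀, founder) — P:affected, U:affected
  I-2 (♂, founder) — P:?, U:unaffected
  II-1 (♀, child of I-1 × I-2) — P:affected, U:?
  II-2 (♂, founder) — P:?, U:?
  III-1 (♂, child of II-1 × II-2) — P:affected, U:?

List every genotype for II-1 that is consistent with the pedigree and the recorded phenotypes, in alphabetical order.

II-1 ∈ {PP Uu, PP uu, Pp Uu, Pp uu}

P/I-1 aff ·: Pp|PP
P/I-2 ? ·: pp|Pp|PP
P/II-1 aff I-1×I-2: Pp|PP
P/II-2 ? ·: pp|Pp|PP
P/III-1 aff II-1×II-2: Pp|PP
⇒ P over [I-1,I-2,II-1,II-2,III-1]: 41 consistent
U/I-1 aff ·: Uu|UU
U/I-2 un ·: uu
U/II-1 ? I-1×I-2: uu|Uu
U/II-2 ? ·: uu|Uu|UU
U/III-1 ? II-1×II-2: uu|Uu|UU
⇒ U over [I-1,I-2,II-1,II-2,III-1]: 18 consistent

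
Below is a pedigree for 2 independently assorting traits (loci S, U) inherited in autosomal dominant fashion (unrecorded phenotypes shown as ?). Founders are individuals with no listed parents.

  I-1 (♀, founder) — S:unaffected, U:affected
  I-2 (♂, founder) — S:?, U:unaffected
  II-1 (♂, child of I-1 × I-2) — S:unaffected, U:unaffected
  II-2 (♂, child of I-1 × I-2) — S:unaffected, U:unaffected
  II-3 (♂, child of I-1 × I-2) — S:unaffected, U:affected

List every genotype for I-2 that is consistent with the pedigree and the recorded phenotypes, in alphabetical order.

S/I-1 un ·: ss
S/I-2 ? ·: ss|Ss
S/II-1 un I-1×I-2: ss
S/II-2 un I-1×I-2: ss
S/II-3 un I-1×I-2: ss
⇒ S over [I-1,I-2,II-1,II-2,II-3]: 2 consistent
U/I-1 aff ·: Uu
U/I-2 un ·: uu
U/II-1 un I-1×I-2: uu
U/II-2 un I-1×I-2: uu
U/II-3 aff I-1×I-2: Uu
⇒ U over [I-1,I-2,II-1,II-2,II-3]: 1 consistent

I-2 ∈ {Ss uu, ss uu}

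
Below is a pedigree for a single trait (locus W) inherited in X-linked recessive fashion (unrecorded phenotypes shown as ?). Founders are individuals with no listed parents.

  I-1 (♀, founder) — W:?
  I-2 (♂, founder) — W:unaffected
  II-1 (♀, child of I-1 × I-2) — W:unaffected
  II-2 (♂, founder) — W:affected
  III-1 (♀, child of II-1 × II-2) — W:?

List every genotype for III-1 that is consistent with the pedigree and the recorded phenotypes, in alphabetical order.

W/I-1 ? ·: X^WX^W|X^WX^w|X^wX^w
W/I-2 un ·: X^WY
W/II-1 un I-1×I-2: X^WX^W|X^WX^w
W/II-2 aff ·: X^wY
W/III-1 ? II-1×II-2: X^WX^w|X^wX^w
⇒ W over [I-1,I-2,II-1,II-2,III-1]: 6 consistent

III-1 ∈ {X^WX^w, X^wX^w}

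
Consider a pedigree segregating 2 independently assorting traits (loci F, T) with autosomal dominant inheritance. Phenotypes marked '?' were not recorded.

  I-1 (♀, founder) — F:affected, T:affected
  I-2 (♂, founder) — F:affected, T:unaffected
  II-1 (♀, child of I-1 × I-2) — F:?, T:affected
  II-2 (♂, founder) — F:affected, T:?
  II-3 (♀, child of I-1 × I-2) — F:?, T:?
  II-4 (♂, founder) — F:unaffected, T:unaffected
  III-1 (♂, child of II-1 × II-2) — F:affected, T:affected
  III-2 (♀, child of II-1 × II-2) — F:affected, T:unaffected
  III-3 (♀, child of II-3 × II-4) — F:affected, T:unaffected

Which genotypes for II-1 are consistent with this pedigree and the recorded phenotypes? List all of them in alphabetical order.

II-1 ∈ {FF Tt, Ff Tt, ff Tt}

F/I-1 aff ·: Ff|FF
F/I-2 aff ·: Ff|FF
F/II-1 ? I-1×I-2: ff|Ff|FF
F/II-2 aff ·: Ff|FF
F/II-3 ? I-1×I-2: Ff|FF
F/II-4 un ·: ff
F/III-1 aff II-1×II-2: Ff|FF
F/III-2 aff II-1×II-2: Ff|FF
F/III-3 aff II-3×II-4: Ff
⇒ F over [I-1,I-2,II-1,II-2,II-3,II-4,III-1,III-2,III-3]: 87 consistent
T/I-1 aff ·: Tt|TT
T/I-2 un ·: tt
T/II-1 aff I-1×I-2: Tt
T/II-2 ? ·: tt|Tt
T/II-3 ? I-1×I-2: tt|Tt
T/II-4 un ·: tt
T/III-1 aff II-1×II-2: Tt|TT
T/III-2 un II-1×II-2: tt
T/III-3 un II-3×II-4: tt
⇒ T over [I-1,I-2,II-1,II-2,II-3,II-4,III-1,III-2,III-3]: 9 consistent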